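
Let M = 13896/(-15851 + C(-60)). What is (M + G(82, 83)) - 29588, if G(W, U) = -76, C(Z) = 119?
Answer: -12963554/437 ≈ -29665.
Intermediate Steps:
M = -386/437 (M = 13896/(-15851 + 119) = 13896/(-15732) = 13896*(-1/15732) = -386/437 ≈ -0.88330)
(M + G(82, 83)) - 29588 = (-386/437 - 76) - 29588 = -33598/437 - 29588 = -12963554/437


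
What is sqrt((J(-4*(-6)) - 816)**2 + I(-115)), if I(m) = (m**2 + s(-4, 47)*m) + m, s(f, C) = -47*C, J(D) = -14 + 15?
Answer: sqrt(931370) ≈ 965.08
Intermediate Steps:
J(D) = 1
I(m) = m**2 - 2208*m (I(m) = (m**2 + (-47*47)*m) + m = (m**2 - 2209*m) + m = m**2 - 2208*m)
sqrt((J(-4*(-6)) - 816)**2 + I(-115)) = sqrt((1 - 816)**2 - 115*(-2208 - 115)) = sqrt((-815)**2 - 115*(-2323)) = sqrt(664225 + 267145) = sqrt(931370)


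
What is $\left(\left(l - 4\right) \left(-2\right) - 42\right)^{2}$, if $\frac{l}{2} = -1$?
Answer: $900$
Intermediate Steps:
$l = -2$ ($l = 2 \left(-1\right) = -2$)
$\left(\left(l - 4\right) \left(-2\right) - 42\right)^{2} = \left(\left(-2 - 4\right) \left(-2\right) - 42\right)^{2} = \left(\left(-6\right) \left(-2\right) - 42\right)^{2} = \left(12 - 42\right)^{2} = \left(-30\right)^{2} = 900$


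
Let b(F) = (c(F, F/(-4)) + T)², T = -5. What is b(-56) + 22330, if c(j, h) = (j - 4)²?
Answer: 12946355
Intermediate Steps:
c(j, h) = (-4 + j)²
b(F) = (-5 + (-4 + F)²)² (b(F) = ((-4 + F)² - 5)² = (-5 + (-4 + F)²)²)
b(-56) + 22330 = (-5 + (-4 - 56)²)² + 22330 = (-5 + (-60)²)² + 22330 = (-5 + 3600)² + 22330 = 3595² + 22330 = 12924025 + 22330 = 12946355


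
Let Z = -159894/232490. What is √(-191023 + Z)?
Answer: I*√2581283994914590/116245 ≈ 437.06*I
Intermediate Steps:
Z = -79947/116245 (Z = -159894*1/232490 = -79947/116245 ≈ -0.68775)
√(-191023 + Z) = √(-191023 - 79947/116245) = √(-22205548582/116245) = I*√2581283994914590/116245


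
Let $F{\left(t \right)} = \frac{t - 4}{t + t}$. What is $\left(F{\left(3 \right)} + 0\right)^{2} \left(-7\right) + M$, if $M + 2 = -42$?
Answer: $- \frac{1591}{36} \approx -44.194$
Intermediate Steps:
$M = -44$ ($M = -2 - 42 = -44$)
$F{\left(t \right)} = \frac{-4 + t}{2 t}$
$\left(F{\left(3 \right)} + 0\right)^{2} \left(-7\right) + M = \left(\frac{-4 + 3}{2 \cdot 3} + 0\right)^{2} \left(-7\right) - 44 = \left(\frac{1}{2} \cdot \frac{1}{3} \left(-1\right) + 0\right)^{2} \left(-7\right) - 44 = \left(- \frac{1}{6} + 0\right)^{2} \left(-7\right) - 44 = \left(- \frac{1}{6}\right)^{2} \left(-7\right) - 44 = \frac{1}{36} \left(-7\right) - 44 = - \frac{7}{36} - 44 = - \frac{1591}{36}$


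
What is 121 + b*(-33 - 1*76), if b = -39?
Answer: 4372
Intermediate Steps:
121 + b*(-33 - 1*76) = 121 - 39*(-33 - 1*76) = 121 - 39*(-33 - 76) = 121 - 39*(-109) = 121 + 4251 = 4372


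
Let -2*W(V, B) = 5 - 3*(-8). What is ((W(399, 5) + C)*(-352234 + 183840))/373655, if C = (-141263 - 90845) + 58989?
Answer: 29154642599/373655 ≈ 78026.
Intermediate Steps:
C = -173119 (C = -232108 + 58989 = -173119)
W(V, B) = -29/2 (W(V, B) = -(5 - 3*(-8))/2 = -(5 + 24)/2 = -½*29 = -29/2)
((W(399, 5) + C)*(-352234 + 183840))/373655 = ((-29/2 - 173119)*(-352234 + 183840))/373655 = -346267/2*(-168394)*(1/373655) = 29154642599*(1/373655) = 29154642599/373655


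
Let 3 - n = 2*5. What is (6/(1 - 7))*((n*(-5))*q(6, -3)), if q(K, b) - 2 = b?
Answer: 35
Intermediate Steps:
q(K, b) = 2 + b
n = -7 (n = 3 - 2*5 = 3 - 1*10 = 3 - 10 = -7)
(6/(1 - 7))*((n*(-5))*q(6, -3)) = (6/(1 - 7))*((-7*(-5))*(2 - 3)) = (6/(-6))*(35*(-1)) = (6*(-⅙))*(-35) = -1*(-35) = 35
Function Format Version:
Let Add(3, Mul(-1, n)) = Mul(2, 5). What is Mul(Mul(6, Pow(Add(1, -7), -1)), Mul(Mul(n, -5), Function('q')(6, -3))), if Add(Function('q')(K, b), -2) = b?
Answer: 35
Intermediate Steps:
Function('q')(K, b) = Add(2, b)
n = -7 (n = Add(3, Mul(-1, Mul(2, 5))) = Add(3, Mul(-1, 10)) = Add(3, -10) = -7)
Mul(Mul(6, Pow(Add(1, -7), -1)), Mul(Mul(n, -5), Function('q')(6, -3))) = Mul(Mul(6, Pow(Add(1, -7), -1)), Mul(Mul(-7, -5), Add(2, -3))) = Mul(Mul(6, Pow(-6, -1)), Mul(35, -1)) = Mul(Mul(6, Rational(-1, 6)), -35) = Mul(-1, -35) = 35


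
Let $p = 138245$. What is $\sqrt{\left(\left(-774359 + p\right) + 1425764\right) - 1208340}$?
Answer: $i \sqrt{418690} \approx 647.06 i$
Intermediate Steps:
$\sqrt{\left(\left(-774359 + p\right) + 1425764\right) - 1208340} = \sqrt{\left(\left(-774359 + 138245\right) + 1425764\right) - 1208340} = \sqrt{\left(-636114 + 1425764\right) - 1208340} = \sqrt{789650 - 1208340} = \sqrt{-418690} = i \sqrt{418690}$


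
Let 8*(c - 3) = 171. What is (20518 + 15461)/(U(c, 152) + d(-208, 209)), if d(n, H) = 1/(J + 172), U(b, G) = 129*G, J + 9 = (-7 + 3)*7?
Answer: 4857165/2647081 ≈ 1.8349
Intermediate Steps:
c = 195/8 (c = 3 + (1/8)*171 = 3 + 171/8 = 195/8 ≈ 24.375)
J = -37 (J = -9 + (-7 + 3)*7 = -9 - 4*7 = -9 - 28 = -37)
d(n, H) = 1/135 (d(n, H) = 1/(-37 + 172) = 1/135)
(20518 + 15461)/(U(c, 152) + d(-208, 209)) = (20518 + 15461)/(129*152 + 1/135) = 35979/(19608 + 1/135) = 35979/(2647081/135) = 35979*(135/2647081) = 4857165/2647081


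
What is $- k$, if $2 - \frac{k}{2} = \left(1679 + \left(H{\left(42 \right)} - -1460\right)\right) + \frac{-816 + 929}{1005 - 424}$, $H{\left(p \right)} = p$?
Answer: $\frac{3694224}{581} \approx 6358.4$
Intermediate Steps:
$k = - \frac{3694224}{581}$ ($k = 4 - 2 \left(\left(1679 + \left(42 - -1460\right)\right) + \frac{-816 + 929}{1005 - 424}\right) = 4 - 2 \left(\left(1679 + \left(42 + 1460\right)\right) + \frac{113}{581}\right) = 4 - 2 \left(\left(1679 + 1502\right) + 113 \cdot \frac{1}{581}\right) = 4 - 2 \left(3181 + \frac{113}{581}\right) = 4 - \frac{3696548}{581} = - \frac{3694224}{581} \approx -6358.4$)
$- k = \left(-1\right) \left(- \frac{3694224}{581}\right) = \frac{3694224}{581}$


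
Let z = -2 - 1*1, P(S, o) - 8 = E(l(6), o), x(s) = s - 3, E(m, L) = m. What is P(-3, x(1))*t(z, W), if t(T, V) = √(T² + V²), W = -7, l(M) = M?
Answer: 14*√58 ≈ 106.62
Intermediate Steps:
x(s) = -3 + s
P(S, o) = 14 (P(S, o) = 8 + 6 = 14)
z = -3 (z = -2 - 1 = -3)
P(-3, x(1))*t(z, W) = 14*√((-3)² + (-7)²) = 14*√(9 + 49) = 14*√58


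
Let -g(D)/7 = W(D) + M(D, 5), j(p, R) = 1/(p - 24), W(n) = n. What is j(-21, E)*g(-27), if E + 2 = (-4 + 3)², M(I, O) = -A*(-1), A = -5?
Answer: -224/45 ≈ -4.9778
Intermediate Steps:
M(I, O) = -5 (M(I, O) = -1*(-5)*(-1) = 5*(-1) = -5)
E = -1 (E = -2 + (-4 + 3)² = -2 + (-1)² = -2 + 1 = -1)
j(p, R) = 1/(-24 + p)
g(D) = 35 - 7*D (g(D) = -7*(D - 5) = -7*(-5 + D) = 35 - 7*D)
j(-21, E)*g(-27) = (35 - 7*(-27))/(-24 - 21) = (35 + 189)/(-45) = -1/45*224 = -224/45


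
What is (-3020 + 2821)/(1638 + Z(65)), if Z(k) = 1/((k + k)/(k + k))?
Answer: -199/1639 ≈ -0.12142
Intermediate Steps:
Z(k) = 1 (Z(k) = 1/((2*k)/((2*k))) = 1/((2*k)*(1/(2*k))) = 1/1 = 1)
(-3020 + 2821)/(1638 + Z(65)) = (-3020 + 2821)/(1638 + 1) = -199/1639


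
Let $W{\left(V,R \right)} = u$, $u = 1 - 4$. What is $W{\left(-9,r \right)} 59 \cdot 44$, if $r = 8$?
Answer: $-7788$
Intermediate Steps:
$u = -3$
$W{\left(V,R \right)} = -3$
$W{\left(-9,r \right)} 59 \cdot 44 = \left(-3\right) 59 \cdot 44 = \left(-177\right) 44 = -7788$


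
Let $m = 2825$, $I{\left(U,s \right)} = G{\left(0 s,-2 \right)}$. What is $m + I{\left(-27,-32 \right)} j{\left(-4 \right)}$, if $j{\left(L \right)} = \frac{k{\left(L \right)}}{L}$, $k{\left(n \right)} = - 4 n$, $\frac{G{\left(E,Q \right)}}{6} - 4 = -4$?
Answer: $2825$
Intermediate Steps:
$G{\left(E,Q \right)} = 0$ ($G{\left(E,Q \right)} = 24 + 6 \left(-4\right) = 24 - 24 = 0$)
$I{\left(U,s \right)} = 0$
$j{\left(L \right)} = -4$ ($j{\left(L \right)} = \frac{\left(-4\right) L}{L} = -4$)
$m + I{\left(-27,-32 \right)} j{\left(-4 \right)} = 2825 + 0 \left(-4\right) = 2825 + 0 = 2825$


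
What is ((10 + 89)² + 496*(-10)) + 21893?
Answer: 26734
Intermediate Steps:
((10 + 89)² + 496*(-10)) + 21893 = (99² - 4960) + 21893 = (9801 - 4960) + 21893 = 4841 + 21893 = 26734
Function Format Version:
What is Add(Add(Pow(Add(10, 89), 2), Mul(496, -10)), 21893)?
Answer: 26734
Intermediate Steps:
Add(Add(Pow(Add(10, 89), 2), Mul(496, -10)), 21893) = Add(Add(Pow(99, 2), -4960), 21893) = Add(Add(9801, -4960), 21893) = Add(4841, 21893) = 26734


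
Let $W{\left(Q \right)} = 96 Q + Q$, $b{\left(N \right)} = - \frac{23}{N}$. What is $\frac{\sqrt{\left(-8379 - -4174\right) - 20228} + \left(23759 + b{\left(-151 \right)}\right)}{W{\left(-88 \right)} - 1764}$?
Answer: $- \frac{896908}{388825} - \frac{i \sqrt{24433}}{10300} \approx -2.3067 - 0.015176 i$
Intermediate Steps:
$W{\left(Q \right)} = 97 Q$
$\frac{\sqrt{\left(-8379 - -4174\right) - 20228} + \left(23759 + b{\left(-151 \right)}\right)}{W{\left(-88 \right)} - 1764} = \frac{\sqrt{\left(-8379 - -4174\right) - 20228} + \left(23759 - \frac{23}{-151}\right)}{97 \left(-88\right) - 1764} = \frac{\sqrt{\left(-8379 + 4174\right) - 20228} + \left(23759 - - \frac{23}{151}\right)}{-8536 - 1764} = \frac{\sqrt{-4205 - 20228} + \left(23759 + \frac{23}{151}\right)}{-10300} = \left(\sqrt{-24433} + \frac{3587632}{151}\right) \left(- \frac{1}{10300}\right) = \left(i \sqrt{24433} + \frac{3587632}{151}\right) \left(- \frac{1}{10300}\right) = \left(\frac{3587632}{151} + i \sqrt{24433}\right) \left(- \frac{1}{10300}\right) = - \frac{896908}{388825} - \frac{i \sqrt{24433}}{10300}$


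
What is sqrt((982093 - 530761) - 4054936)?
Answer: 2*I*sqrt(900901) ≈ 1898.3*I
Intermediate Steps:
sqrt((982093 - 530761) - 4054936) = sqrt(451332 - 4054936) = sqrt(-3603604) = 2*I*sqrt(900901)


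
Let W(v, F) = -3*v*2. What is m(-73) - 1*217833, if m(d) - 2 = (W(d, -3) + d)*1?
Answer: -217466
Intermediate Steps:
W(v, F) = -6*v
m(d) = 2 - 5*d (m(d) = 2 + (-6*d + d)*1 = 2 - 5*d*1 = 2 - 5*d)
m(-73) - 1*217833 = (2 - 5*(-73)) - 1*217833 = (2 + 365) - 217833 = 367 - 217833 = -217466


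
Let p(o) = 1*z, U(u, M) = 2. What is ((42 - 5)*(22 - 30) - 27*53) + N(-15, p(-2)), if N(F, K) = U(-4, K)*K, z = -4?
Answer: -1735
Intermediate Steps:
p(o) = -4 (p(o) = 1*(-4) = -4)
N(F, K) = 2*K
((42 - 5)*(22 - 30) - 27*53) + N(-15, p(-2)) = ((42 - 5)*(22 - 30) - 27*53) + 2*(-4) = (37*(-8) - 1431) - 8 = (-296 - 1431) - 8 = -1727 - 8 = -1735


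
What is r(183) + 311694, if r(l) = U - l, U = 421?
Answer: 311932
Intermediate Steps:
r(l) = 421 - l
r(183) + 311694 = (421 - 1*183) + 311694 = (421 - 183) + 311694 = 238 + 311694 = 311932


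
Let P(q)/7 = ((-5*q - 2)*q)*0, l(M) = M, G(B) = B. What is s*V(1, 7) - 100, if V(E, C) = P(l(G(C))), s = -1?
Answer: -100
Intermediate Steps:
P(q) = 0 (P(q) = 7*(((-5*q - 2)*q)*0) = 7*(((-2 - 5*q)*q)*0) = 7*((q*(-2 - 5*q))*0) = 7*0 = 0)
V(E, C) = 0
s*V(1, 7) - 100 = -1*0 - 100 = 0 - 100 = -100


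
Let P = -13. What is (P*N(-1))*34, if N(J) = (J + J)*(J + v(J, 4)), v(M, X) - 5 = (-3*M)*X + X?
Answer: 17680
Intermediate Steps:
v(M, X) = 5 + X - 3*M*X (v(M, X) = 5 + ((-3*M)*X + X) = 5 + (-3*M*X + X) = 5 + (X - 3*M*X) = 5 + X - 3*M*X)
N(J) = 2*J*(9 - 11*J) (N(J) = (J + J)*(J + (5 + 4 - 3*J*4)) = (2*J)*(J + (5 + 4 - 12*J)) = (2*J)*(J + (9 - 12*J)) = (2*J)*(9 - 11*J) = 2*J*(9 - 11*J))
(P*N(-1))*34 = -26*(-1)*(9 - 11*(-1))*34 = -26*(-1)*(9 + 11)*34 = -26*(-1)*20*34 = -13*(-40)*34 = 520*34 = 17680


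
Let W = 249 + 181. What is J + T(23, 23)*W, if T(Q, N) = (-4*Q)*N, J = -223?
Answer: -910103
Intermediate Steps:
T(Q, N) = -4*N*Q
W = 430
J + T(23, 23)*W = -223 - 4*23*23*430 = -223 - 2116*430 = -223 - 909880 = -910103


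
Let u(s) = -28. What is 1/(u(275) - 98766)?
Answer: -1/98794 ≈ -1.0122e-5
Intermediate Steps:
1/(u(275) - 98766) = 1/(-28 - 98766) = 1/(-98794) = -1/98794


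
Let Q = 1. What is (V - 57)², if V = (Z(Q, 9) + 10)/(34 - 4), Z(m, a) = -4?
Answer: 80656/25 ≈ 3226.2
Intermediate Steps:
V = ⅕ (V = (-4 + 10)/(34 - 4) = 6/30 = 6*(1/30) = ⅕ ≈ 0.20000)
(V - 57)² = (⅕ - 57)² = (-284/5)² = 80656/25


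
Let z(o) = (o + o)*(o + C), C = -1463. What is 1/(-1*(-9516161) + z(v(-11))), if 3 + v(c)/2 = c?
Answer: 1/9599657 ≈ 1.0417e-7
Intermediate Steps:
v(c) = -6 + 2*c
z(o) = 2*o*(-1463 + o) (z(o) = (o + o)*(o - 1463) = (2*o)*(-1463 + o) = 2*o*(-1463 + o))
1/(-1*(-9516161) + z(v(-11))) = 1/(-1*(-9516161) + 2*(-6 + 2*(-11))*(-1463 + (-6 + 2*(-11)))) = 1/(9516161 + 2*(-6 - 22)*(-1463 + (-6 - 22))) = 1/(9516161 + 2*(-28)*(-1463 - 28)) = 1/(9516161 + 2*(-28)*(-1491)) = 1/(9516161 + 83496) = 1/9599657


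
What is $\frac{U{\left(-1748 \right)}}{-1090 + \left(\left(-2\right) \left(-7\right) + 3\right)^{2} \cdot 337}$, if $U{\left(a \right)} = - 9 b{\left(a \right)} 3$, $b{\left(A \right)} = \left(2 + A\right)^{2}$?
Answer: $- \frac{27436644}{32101} \approx -854.7$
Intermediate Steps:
$U{\left(a \right)} = - 27 \left(2 + a\right)^{2}$ ($U{\left(a \right)} = - 9 \left(2 + a\right)^{2} \cdot 3 = - 27 \left(2 + a\right)^{2}$)
$\frac{U{\left(-1748 \right)}}{-1090 + \left(\left(-2\right) \left(-7\right) + 3\right)^{2} \cdot 337} = \frac{\left(-27\right) \left(2 - 1748\right)^{2}}{-1090 + \left(\left(-2\right) \left(-7\right) + 3\right)^{2} \cdot 337} = \frac{\left(-27\right) \left(-1746\right)^{2}}{-1090 + \left(14 + 3\right)^{2} \cdot 337} = \frac{\left(-27\right) 3048516}{-1090 + 17^{2} \cdot 337} = - \frac{82309932}{-1090 + 289 \cdot 337} = - \frac{82309932}{-1090 + 97393} = - \frac{82309932}{96303} = \left(-82309932\right) \frac{1}{96303} = - \frac{27436644}{32101}$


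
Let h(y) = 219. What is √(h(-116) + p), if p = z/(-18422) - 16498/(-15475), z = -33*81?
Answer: √715870186255788058/57016090 ≈ 14.840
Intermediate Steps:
z = -2673
p = 345290831/285080450 (p = -2673/(-18422) - 16498/(-15475) = -2673*(-1/18422) - 16498*(-1/15475) = 2673/18422 + 16498/15475 = 345290831/285080450 ≈ 1.2112)
√(h(-116) + p) = √(219 + 345290831/285080450) = √(62777909381/285080450) = √715870186255788058/57016090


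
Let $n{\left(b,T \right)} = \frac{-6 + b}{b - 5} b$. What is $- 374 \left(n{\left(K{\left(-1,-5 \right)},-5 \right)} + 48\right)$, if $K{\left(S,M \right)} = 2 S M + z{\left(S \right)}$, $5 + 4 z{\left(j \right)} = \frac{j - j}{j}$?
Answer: $- \frac{122111}{6} \approx -20352.0$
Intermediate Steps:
$z{\left(j \right)} = - \frac{5}{4}$ ($z{\left(j \right)} = - \frac{5}{4} + \frac{\left(j - j\right) \frac{1}{j}}{4} = - \frac{5}{4} + \frac{0 \frac{1}{j}}{4} = - \frac{5}{4} + \frac{1}{4} \cdot 0 = - \frac{5}{4} + 0 = - \frac{5}{4}$)
$K{\left(S,M \right)} = - \frac{5}{4} + 2 M S$ ($K{\left(S,M \right)} = 2 S M - \frac{5}{4} = 2 M S - \frac{5}{4} = - \frac{5}{4} + 2 M S$)
$n{\left(b,T \right)} = \frac{b \left(-6 + b\right)}{-5 + b}$ ($n{\left(b,T \right)} = \frac{-6 + b}{-5 + b} b = \frac{b \left(-6 + b\right)}{-5 + b}$)
$- 374 \left(n{\left(K{\left(-1,-5 \right)},-5 \right)} + 48\right) = - 374 \left(\frac{\left(- \frac{5}{4} + 2 \left(-5\right) \left(-1\right)\right) \left(-6 - \left(\frac{5}{4} + 10 \left(-1\right)\right)\right)}{-5 - \left(\frac{5}{4} + 10 \left(-1\right)\right)} + 48\right) = - 374 \left(\frac{\left(- \frac{5}{4} + 10\right) \left(-6 + \left(- \frac{5}{4} + 10\right)\right)}{-5 + \left(- \frac{5}{4} + 10\right)} + 48\right) = - 374 \left(\frac{35 \left(-6 + \frac{35}{4}\right)}{4 \left(-5 + \frac{35}{4}\right)} + 48\right) = - 374 \left(\frac{35}{4} \frac{1}{\frac{15}{4}} \cdot \frac{11}{4} + 48\right) = - 374 \left(\frac{35}{4} \cdot \frac{4}{15} \cdot \frac{11}{4} + 48\right) = - 374 \left(\frac{77}{12} + 48\right) = \left(-374\right) \frac{653}{12} = - \frac{122111}{6}$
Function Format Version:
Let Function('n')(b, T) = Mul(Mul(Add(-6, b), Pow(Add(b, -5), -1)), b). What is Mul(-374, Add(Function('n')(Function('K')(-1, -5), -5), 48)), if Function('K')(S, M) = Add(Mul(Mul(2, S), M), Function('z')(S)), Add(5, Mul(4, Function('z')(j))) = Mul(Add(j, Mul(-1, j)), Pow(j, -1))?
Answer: Rational(-122111, 6) ≈ -20352.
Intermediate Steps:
Function('z')(j) = Rational(-5, 4) (Function('z')(j) = Add(Rational(-5, 4), Mul(Rational(1, 4), Mul(Add(j, Mul(-1, j)), Pow(j, -1)))) = Add(Rational(-5, 4), Mul(Rational(1, 4), Mul(0, Pow(j, -1)))) = Add(Rational(-5, 4), Mul(Rational(1, 4), 0)) = Add(Rational(-5, 4), 0) = Rational(-5, 4))
Function('K')(S, M) = Add(Rational(-5, 4), Mul(2, M, S)) (Function('K')(S, M) = Add(Mul(Mul(2, S), M), Rational(-5, 4)) = Add(Mul(2, M, S), Rational(-5, 4)) = Add(Rational(-5, 4), Mul(2, M, S)))
Function('n')(b, T) = Mul(b, Pow(Add(-5, b), -1), Add(-6, b)) (Function('n')(b, T) = Mul(Mul(Add(-6, b), Pow(Add(-5, b), -1)), b) = Mul(Mul(Pow(Add(-5, b), -1), Add(-6, b)), b) = Mul(b, Pow(Add(-5, b), -1), Add(-6, b)))
Mul(-374, Add(Function('n')(Function('K')(-1, -5), -5), 48)) = Mul(-374, Add(Mul(Add(Rational(-5, 4), Mul(2, -5, -1)), Pow(Add(-5, Add(Rational(-5, 4), Mul(2, -5, -1))), -1), Add(-6, Add(Rational(-5, 4), Mul(2, -5, -1)))), 48)) = Mul(-374, Add(Mul(Add(Rational(-5, 4), 10), Pow(Add(-5, Add(Rational(-5, 4), 10)), -1), Add(-6, Add(Rational(-5, 4), 10))), 48)) = Mul(-374, Add(Mul(Rational(35, 4), Pow(Add(-5, Rational(35, 4)), -1), Add(-6, Rational(35, 4))), 48)) = Mul(-374, Add(Mul(Rational(35, 4), Pow(Rational(15, 4), -1), Rational(11, 4)), 48)) = Mul(-374, Add(Mul(Rational(35, 4), Rational(4, 15), Rational(11, 4)), 48)) = Mul(-374, Add(Rational(77, 12), 48)) = Mul(-374, Rational(653, 12)) = Rational(-122111, 6)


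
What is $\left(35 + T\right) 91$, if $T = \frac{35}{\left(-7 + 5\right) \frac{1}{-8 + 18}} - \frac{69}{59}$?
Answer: $- \frac{757939}{59} \approx -12846.0$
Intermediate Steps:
$T = - \frac{10394}{59}$ ($T = \frac{35}{\left(-2\right) \frac{1}{10}} - \frac{69}{59} = \frac{35}{- \frac{1}{5}} - \frac{69}{59} = 35 \left(-5\right) - \frac{69}{59} = -175 - \frac{69}{59} = - \frac{10394}{59} \approx -176.17$)
$\left(35 + T\right) 91 = \left(35 - \frac{10394}{59}\right) 91 = \left(- \frac{8329}{59}\right) 91 = - \frac{757939}{59}$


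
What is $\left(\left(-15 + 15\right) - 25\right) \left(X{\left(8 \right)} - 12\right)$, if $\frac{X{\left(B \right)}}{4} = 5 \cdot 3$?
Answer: $-1200$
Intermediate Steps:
$X{\left(B \right)} = 60$ ($X{\left(B \right)} = 4 \cdot 5 \cdot 3 = 4 \cdot 15 = 60$)
$\left(\left(-15 + 15\right) - 25\right) \left(X{\left(8 \right)} - 12\right) = \left(\left(-15 + 15\right) - 25\right) \left(60 - 12\right) = \left(0 - 25\right) 48 = \left(-25\right) 48 = -1200$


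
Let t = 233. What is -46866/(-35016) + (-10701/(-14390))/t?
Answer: 13125859303/9783674660 ≈ 1.3416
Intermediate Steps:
-46866/(-35016) + (-10701/(-14390))/t = -46866/(-35016) - 10701/(-14390)/233 = -46866*(-1/35016) - 10701*(-1/14390)*(1/233) = 7811/5836 + (10701/14390)*(1/233) = 7811/5836 + 10701/3352870 = 13125859303/9783674660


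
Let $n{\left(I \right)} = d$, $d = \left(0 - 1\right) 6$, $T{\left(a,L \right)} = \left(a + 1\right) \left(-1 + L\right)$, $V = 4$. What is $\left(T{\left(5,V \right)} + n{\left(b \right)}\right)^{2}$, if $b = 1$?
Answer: $144$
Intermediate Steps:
$T{\left(a,L \right)} = \left(1 + a\right) \left(-1 + L\right)$
$d = -6$ ($d = \left(-1\right) 6 = -6$)
$n{\left(I \right)} = -6$
$\left(T{\left(5,V \right)} + n{\left(b \right)}\right)^{2} = \left(\left(-1 + 4 - 5 + 4 \cdot 5\right) - 6\right)^{2} = \left(\left(-1 + 4 - 5 + 20\right) - 6\right)^{2} = \left(18 - 6\right)^{2} = 12^{2} = 144$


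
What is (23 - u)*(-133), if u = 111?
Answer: 11704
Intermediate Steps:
(23 - u)*(-133) = (23 - 1*111)*(-133) = (23 - 111)*(-133) = -88*(-133) = 11704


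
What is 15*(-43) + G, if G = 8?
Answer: -637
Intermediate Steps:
15*(-43) + G = 15*(-43) + 8 = -645 + 8 = -637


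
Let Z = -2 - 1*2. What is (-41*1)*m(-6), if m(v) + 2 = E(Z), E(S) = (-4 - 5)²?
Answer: -3239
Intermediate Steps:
Z = -4 (Z = -2 - 2 = -4)
E(S) = 81 (E(S) = (-9)² = 81)
m(v) = 79 (m(v) = -2 + 81 = 79)
(-41*1)*m(-6) = -41*1*79 = -41*79 = -3239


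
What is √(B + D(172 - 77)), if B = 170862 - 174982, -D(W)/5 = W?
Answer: I*√4595 ≈ 67.786*I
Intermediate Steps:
D(W) = -5*W
B = -4120
√(B + D(172 - 77)) = √(-4120 - 5*(172 - 77)) = √(-4120 - 5*95) = √(-4120 - 475) = √(-4595) = I*√4595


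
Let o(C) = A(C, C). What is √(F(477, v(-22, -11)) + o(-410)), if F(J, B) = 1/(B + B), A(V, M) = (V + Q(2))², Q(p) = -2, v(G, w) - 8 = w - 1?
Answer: √2715902/4 ≈ 412.00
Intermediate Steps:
v(G, w) = 7 + w (v(G, w) = 8 + (w - 1) = 8 + (-1 + w) = 7 + w)
A(V, M) = (-2 + V)² (A(V, M) = (V - 2)² = (-2 + V)²)
F(J, B) = 1/(2*B)
o(C) = (-2 + C)²
√(F(477, v(-22, -11)) + o(-410)) = √(1/(2*(7 - 11)) + (-2 - 410)²) = √((½)/(-4) + (-412)²) = √((½)*(-¼) + 169744) = √(-⅛ + 169744) = √(1357951/8) = √2715902/4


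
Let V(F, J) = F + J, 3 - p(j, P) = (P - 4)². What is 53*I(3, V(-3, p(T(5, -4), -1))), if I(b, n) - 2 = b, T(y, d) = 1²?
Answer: 265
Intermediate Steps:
T(y, d) = 1
p(j, P) = 3 - (-4 + P)² (p(j, P) = 3 - (P - 4)² = 3 - (-4 + P)²)
I(b, n) = 2 + b
53*I(3, V(-3, p(T(5, -4), -1))) = 53*(2 + 3) = 53*5 = 265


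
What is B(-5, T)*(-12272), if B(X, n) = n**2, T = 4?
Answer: -196352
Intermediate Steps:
B(-5, T)*(-12272) = 4**2*(-12272) = 16*(-12272) = -196352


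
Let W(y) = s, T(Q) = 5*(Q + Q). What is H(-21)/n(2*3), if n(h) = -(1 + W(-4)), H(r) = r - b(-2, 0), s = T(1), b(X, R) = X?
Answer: 19/11 ≈ 1.7273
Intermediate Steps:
T(Q) = 10*Q (T(Q) = 5*(2*Q) = 10*Q)
s = 10 (s = 10*1 = 10)
W(y) = 10
H(r) = 2 + r (H(r) = r - 1*(-2) = r + 2 = 2 + r)
n(h) = -11 (n(h) = -(1 + 10) = -1*11 = -11)
H(-21)/n(2*3) = (2 - 21)/(-11) = -19*(-1/11) = 19/11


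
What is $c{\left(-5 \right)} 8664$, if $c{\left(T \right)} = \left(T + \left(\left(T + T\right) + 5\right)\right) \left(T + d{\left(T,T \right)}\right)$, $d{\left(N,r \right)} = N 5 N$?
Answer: $-10396800$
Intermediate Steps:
$d{\left(N,r \right)} = 5 N^{2}$ ($d{\left(N,r \right)} = 5 N N = 5 N^{2}$)
$c{\left(T \right)} = \left(5 + 3 T\right) \left(T + 5 T^{2}\right)$ ($c{\left(T \right)} = \left(T + \left(\left(T + T\right) + 5\right)\right) \left(T + 5 T^{2}\right) = \left(T + \left(2 T + 5\right)\right) \left(T + 5 T^{2}\right) = \left(T + \left(5 + 2 T\right)\right) \left(T + 5 T^{2}\right) = \left(5 + 3 T\right) \left(T + 5 T^{2}\right)$)
$c{\left(-5 \right)} 8664 = - 5 \left(5 + 15 \left(-5\right)^{2} + 28 \left(-5\right)\right) 8664 = - 5 \left(5 + 15 \cdot 25 - 140\right) 8664 = - 5 \left(5 + 375 - 140\right) 8664 = \left(-5\right) 240 \cdot 8664 = \left(-1200\right) 8664 = -10396800$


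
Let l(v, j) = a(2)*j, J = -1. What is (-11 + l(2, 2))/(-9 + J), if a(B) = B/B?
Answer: 9/10 ≈ 0.90000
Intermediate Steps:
a(B) = 1
l(v, j) = j (l(v, j) = 1*j = j)
(-11 + l(2, 2))/(-9 + J) = (-11 + 2)/(-9 - 1) = -9/(-10) = -9*(-⅒) = 9/10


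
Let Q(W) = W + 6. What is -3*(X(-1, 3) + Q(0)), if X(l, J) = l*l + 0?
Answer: -21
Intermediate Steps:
X(l, J) = l**2 (X(l, J) = l**2 + 0 = l**2)
Q(W) = 6 + W
-3*(X(-1, 3) + Q(0)) = -3*((-1)**2 + (6 + 0)) = -3*(1 + 6) = -3*7 = -21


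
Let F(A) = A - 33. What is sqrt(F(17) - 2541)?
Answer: I*sqrt(2557) ≈ 50.567*I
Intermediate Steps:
F(A) = -33 + A
sqrt(F(17) - 2541) = sqrt((-33 + 17) - 2541) = sqrt(-16 - 2541) = sqrt(-2557) = I*sqrt(2557)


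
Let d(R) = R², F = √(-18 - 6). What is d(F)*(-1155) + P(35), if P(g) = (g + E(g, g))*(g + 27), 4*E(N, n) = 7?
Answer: 59997/2 ≈ 29999.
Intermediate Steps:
E(N, n) = 7/4 (E(N, n) = (¼)*7 = 7/4)
F = 2*I*√6 (F = √(-24) = 2*I*√6 ≈ 4.899*I)
P(g) = (27 + g)*(7/4 + g) (P(g) = (g + 7/4)*(g + 27) = (7/4 + g)*(27 + g) = (27 + g)*(7/4 + g))
d(F)*(-1155) + P(35) = (2*I*√6)²*(-1155) + (189/4 + 35² + (115/4)*35) = -24*(-1155) + (189/4 + 1225 + 4025/4) = 27720 + 4557/2 = 59997/2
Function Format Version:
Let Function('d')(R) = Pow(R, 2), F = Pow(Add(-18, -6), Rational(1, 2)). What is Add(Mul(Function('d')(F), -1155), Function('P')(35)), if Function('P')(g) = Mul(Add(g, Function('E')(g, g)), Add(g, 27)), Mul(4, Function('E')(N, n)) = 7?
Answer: Rational(59997, 2) ≈ 29999.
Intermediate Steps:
Function('E')(N, n) = Rational(7, 4) (Function('E')(N, n) = Mul(Rational(1, 4), 7) = Rational(7, 4))
F = Mul(2, I, Pow(6, Rational(1, 2))) (F = Pow(-24, Rational(1, 2)) = Mul(2, I, Pow(6, Rational(1, 2))) ≈ Mul(4.8990, I))
Function('P')(g) = Mul(Add(27, g), Add(Rational(7, 4), g)) (Function('P')(g) = Mul(Add(g, Rational(7, 4)), Add(g, 27)) = Mul(Add(Rational(7, 4), g), Add(27, g)) = Mul(Add(27, g), Add(Rational(7, 4), g)))
Add(Mul(Function('d')(F), -1155), Function('P')(35)) = Add(Mul(Pow(Mul(2, I, Pow(6, Rational(1, 2))), 2), -1155), Add(Rational(189, 4), Pow(35, 2), Mul(Rational(115, 4), 35))) = Add(Mul(-24, -1155), Add(Rational(189, 4), 1225, Rational(4025, 4))) = Add(27720, Rational(4557, 2)) = Rational(59997, 2)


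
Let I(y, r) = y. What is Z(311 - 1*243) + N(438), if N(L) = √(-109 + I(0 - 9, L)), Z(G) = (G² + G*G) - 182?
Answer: 9066 + I*√118 ≈ 9066.0 + 10.863*I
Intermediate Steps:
Z(G) = -182 + 2*G² (Z(G) = (G² + G²) - 182 = 2*G² - 182 = -182 + 2*G²)
N(L) = I*√118 (N(L) = √(-109 + (0 - 9)) = √(-109 - 9) = √(-118) = I*√118)
Z(311 - 1*243) + N(438) = (-182 + 2*(311 - 1*243)²) + I*√118 = (-182 + 2*(311 - 243)²) + I*√118 = (-182 + 2*68²) + I*√118 = (-182 + 2*4624) + I*√118 = (-182 + 9248) + I*√118 = 9066 + I*√118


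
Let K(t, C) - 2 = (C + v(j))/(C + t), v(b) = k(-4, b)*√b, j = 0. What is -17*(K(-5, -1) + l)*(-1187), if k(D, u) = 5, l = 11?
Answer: 1594141/6 ≈ 2.6569e+5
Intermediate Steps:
v(b) = 5*√b
K(t, C) = 2 + C/(C + t) (K(t, C) = 2 + (C + 5*√0)/(C + t) = 2 + (C + 5*0)/(C + t) = 2 + (C + 0)/(C + t) = 2 + C/(C + t))
-17*(K(-5, -1) + l)*(-1187) = -17*((2*(-5) + 3*(-1))/(-1 - 5) + 11)*(-1187) = -17*((-10 - 3)/(-6) + 11)*(-1187) = -17*(-⅙*(-13) + 11)*(-1187) = -17*(13/6 + 11)*(-1187) = -17*79/6*(-1187) = -1343/6*(-1187) = 1594141/6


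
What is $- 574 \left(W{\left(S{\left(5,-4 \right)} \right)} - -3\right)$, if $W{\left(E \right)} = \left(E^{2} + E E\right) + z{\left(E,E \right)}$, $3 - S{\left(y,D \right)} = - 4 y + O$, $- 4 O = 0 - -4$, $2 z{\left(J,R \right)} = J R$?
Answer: $-828282$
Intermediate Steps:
$z{\left(J,R \right)} = \frac{J R}{2}$
$O = -1$ ($O = - \frac{0 - -4}{4} = - \frac{0 + 4}{4} = \left(- \frac{1}{4}\right) 4 = -1$)
$S{\left(y,D \right)} = 4 + 4 y$ ($S{\left(y,D \right)} = 3 - \left(- 4 y - 1\right) = 3 - \left(-1 - 4 y\right) = 3 + \left(1 + 4 y\right) = 4 + 4 y$)
$W{\left(E \right)} = \frac{5 E^{2}}{2}$ ($W{\left(E \right)} = \left(E^{2} + E E\right) + \frac{E E}{2} = \left(E^{2} + E^{2}\right) + \frac{E^{2}}{2} = 2 E^{2} + \frac{E^{2}}{2} = \frac{5 E^{2}}{2}$)
$- 574 \left(W{\left(S{\left(5,-4 \right)} \right)} - -3\right) = - 574 \left(\frac{5 \left(4 + 4 \cdot 5\right)^{2}}{2} - -3\right) = - 574 \left(\frac{5 \left(4 + 20\right)^{2}}{2} + 3\right) = - 574 \left(\frac{5 \cdot 24^{2}}{2} + 3\right) = - 574 \left(\frac{5}{2} \cdot 576 + 3\right) = - 574 \left(1440 + 3\right) = \left(-574\right) 1443 = -828282$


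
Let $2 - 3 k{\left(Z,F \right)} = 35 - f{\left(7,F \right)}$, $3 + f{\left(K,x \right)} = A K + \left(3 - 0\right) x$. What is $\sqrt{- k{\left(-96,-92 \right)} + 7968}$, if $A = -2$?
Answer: $\frac{\sqrt{72690}}{3} \approx 89.87$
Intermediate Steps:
$f{\left(K,x \right)} = -3 - 2 K + 3 x$ ($f{\left(K,x \right)} = -3 - \left(2 K - \left(3 - 0\right) x\right) = -3 - \left(2 K - \left(3 + 0\right) x\right) = -3 - \left(- 3 x + 2 K\right) = -3 - 2 K + 3 x$)
$k{\left(Z,F \right)} = - \frac{50}{3} + F$ ($k{\left(Z,F \right)} = \frac{2}{3} - \frac{35 - \left(-3 - 14 + 3 F\right)}{3} = \frac{2}{3} - \frac{35 - \left(-17 + 3 F\right)}{3} = \frac{2}{3} - \frac{52 - 3 F}{3} = \frac{2}{3} + \left(- \frac{52}{3} + F\right) = - \frac{50}{3} + F$)
$\sqrt{- k{\left(-96,-92 \right)} + 7968} = \sqrt{- (- \frac{50}{3} - 92) + 7968} = \sqrt{\left(-1\right) \left(- \frac{326}{3}\right) + 7968} = \sqrt{\frac{326}{3} + 7968} = \sqrt{\frac{24230}{3}} = \frac{\sqrt{72690}}{3}$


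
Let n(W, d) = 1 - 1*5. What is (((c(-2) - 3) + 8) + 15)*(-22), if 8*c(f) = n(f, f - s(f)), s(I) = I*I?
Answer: -429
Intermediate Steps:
s(I) = I²
n(W, d) = -4 (n(W, d) = 1 - 5 = -4)
c(f) = -½ (c(f) = (⅛)*(-4) = -½)
(((c(-2) - 3) + 8) + 15)*(-22) = (((-½ - 3) + 8) + 15)*(-22) = ((-7/2 + 8) + 15)*(-22) = (9/2 + 15)*(-22) = (39/2)*(-22) = -429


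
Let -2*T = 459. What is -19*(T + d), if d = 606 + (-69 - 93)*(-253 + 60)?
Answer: -1202415/2 ≈ -6.0121e+5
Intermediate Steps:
T = -459/2 (T = -1/2*459 = -459/2 ≈ -229.50)
d = 31872 (d = 606 - 162*(-193) = 606 + 31266 = 31872)
-19*(T + d) = -19*(-459/2 + 31872) = -19*63285/2 = -1202415/2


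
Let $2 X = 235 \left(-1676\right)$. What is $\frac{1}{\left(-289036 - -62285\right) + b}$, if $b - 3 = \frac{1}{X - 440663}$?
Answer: $- \frac{637593}{144572937565} \approx -4.4102 \cdot 10^{-6}$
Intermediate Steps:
$X = -196930$ ($X = \frac{235 \left(-1676\right)}{2} = \frac{1}{2} \left(-393860\right) = -196930$)
$b = \frac{1912778}{637593}$ ($b = 3 + \frac{1}{-196930 - 440663} = 3 + \frac{1}{-637593} = 3 - \frac{1}{637593} = \frac{1912778}{637593} \approx 3.0$)
$\frac{1}{\left(-289036 - -62285\right) + b} = \frac{1}{\left(-289036 - -62285\right) + \frac{1912778}{637593}} = \frac{1}{\left(-289036 + 62285\right) + \frac{1912778}{637593}} = \frac{1}{-226751 + \frac{1912778}{637593}} = \frac{1}{- \frac{144572937565}{637593}} = - \frac{637593}{144572937565}$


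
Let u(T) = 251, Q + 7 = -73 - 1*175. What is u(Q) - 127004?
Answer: -126753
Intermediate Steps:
Q = -255 (Q = -7 + (-73 - 1*175) = -7 + (-73 - 175) = -7 - 248 = -255)
u(Q) - 127004 = 251 - 127004 = -126753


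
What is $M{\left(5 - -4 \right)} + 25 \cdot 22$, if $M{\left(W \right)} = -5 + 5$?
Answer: $550$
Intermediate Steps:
$M{\left(W \right)} = 0$
$M{\left(5 - -4 \right)} + 25 \cdot 22 = 0 + 25 \cdot 22 = 0 + 550 = 550$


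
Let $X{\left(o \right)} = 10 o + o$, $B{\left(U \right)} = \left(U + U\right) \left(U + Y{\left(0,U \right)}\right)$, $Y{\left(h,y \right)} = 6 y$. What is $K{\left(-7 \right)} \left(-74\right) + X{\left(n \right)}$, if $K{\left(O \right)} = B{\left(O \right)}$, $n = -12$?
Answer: $-50896$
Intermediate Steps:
$B{\left(U \right)} = 14 U^{2}$ ($B{\left(U \right)} = \left(U + U\right) \left(U + 6 U\right) = 2 U 7 U = 14 U^{2}$)
$K{\left(O \right)} = 14 O^{2}$
$X{\left(o \right)} = 11 o$
$K{\left(-7 \right)} \left(-74\right) + X{\left(n \right)} = 14 \left(-7\right)^{2} \left(-74\right) + 11 \left(-12\right) = 14 \cdot 49 \left(-74\right) - 132 = 686 \left(-74\right) - 132 = -50764 - 132 = -50896$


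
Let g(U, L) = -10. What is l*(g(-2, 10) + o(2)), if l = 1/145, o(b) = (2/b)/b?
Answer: -19/290 ≈ -0.065517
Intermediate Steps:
o(b) = 2/b²
l = 1/145 ≈ 0.0068966
l*(g(-2, 10) + o(2)) = (-10 + 2/2²)/145 = (-10 + 2*(¼))/145 = (-10 + ½)/145 = (1/145)*(-19/2) = -19/290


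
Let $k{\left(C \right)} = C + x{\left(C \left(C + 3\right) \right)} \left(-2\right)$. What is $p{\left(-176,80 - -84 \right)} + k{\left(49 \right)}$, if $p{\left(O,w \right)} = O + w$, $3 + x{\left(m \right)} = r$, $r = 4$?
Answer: $35$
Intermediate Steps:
$x{\left(m \right)} = 1$ ($x{\left(m \right)} = -3 + 4 = 1$)
$k{\left(C \right)} = -2 + C$ ($k{\left(C \right)} = C + 1 \left(-2\right) = C - 2 = -2 + C$)
$p{\left(-176,80 - -84 \right)} + k{\left(49 \right)} = \left(-176 + \left(80 - -84\right)\right) + \left(-2 + 49\right) = \left(-176 + \left(80 + 84\right)\right) + 47 = \left(-176 + 164\right) + 47 = -12 + 47 = 35$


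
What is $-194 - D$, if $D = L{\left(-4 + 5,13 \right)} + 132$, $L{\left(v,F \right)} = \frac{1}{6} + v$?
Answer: $- \frac{1963}{6} \approx -327.17$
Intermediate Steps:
$L{\left(v,F \right)} = \frac{1}{6} + v$
$D = \frac{799}{6}$ ($D = \left(\frac{1}{6} + \left(-4 + 5\right)\right) + 132 = \left(\frac{1}{6} + 1\right) + 132 = \frac{7}{6} + 132 = \frac{799}{6} \approx 133.17$)
$-194 - D = -194 - \frac{799}{6} = - \frac{1963}{6}$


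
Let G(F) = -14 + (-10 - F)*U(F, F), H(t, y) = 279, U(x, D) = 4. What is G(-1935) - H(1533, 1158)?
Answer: 7407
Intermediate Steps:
G(F) = -54 - 4*F (G(F) = -14 + (-10 - F)*4 = -14 + (-40 - 4*F) = -54 - 4*F)
G(-1935) - H(1533, 1158) = (-54 - 4*(-1935)) - 1*279 = (-54 + 7740) - 279 = 7686 - 279 = 7407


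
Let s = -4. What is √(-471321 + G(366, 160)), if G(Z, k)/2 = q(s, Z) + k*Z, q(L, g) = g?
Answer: I*√353469 ≈ 594.53*I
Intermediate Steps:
G(Z, k) = 2*Z + 2*Z*k (G(Z, k) = 2*(Z + k*Z) = 2*(Z + Z*k) = 2*Z + 2*Z*k)
√(-471321 + G(366, 160)) = √(-471321 + 2*366*(1 + 160)) = √(-471321 + 2*366*161) = √(-471321 + 117852) = √(-353469) = I*√353469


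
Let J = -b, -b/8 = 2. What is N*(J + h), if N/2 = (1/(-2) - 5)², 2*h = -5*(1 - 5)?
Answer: 1573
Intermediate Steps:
b = -16 (b = -8*2 = -16)
h = 10 (h = (-5*(1 - 5))/2 = (-5*(-4))/2 = (½)*20 = 10)
J = 16 (J = -1*(-16) = 16)
N = 121/2 (N = 2*(1/(-2) - 5)² = 2*(-½ - 5)² = 2*(-11/2)² = 2*(121/4) = 121/2 ≈ 60.500)
N*(J + h) = 121*(16 + 10)/2 = (121/2)*26 = 1573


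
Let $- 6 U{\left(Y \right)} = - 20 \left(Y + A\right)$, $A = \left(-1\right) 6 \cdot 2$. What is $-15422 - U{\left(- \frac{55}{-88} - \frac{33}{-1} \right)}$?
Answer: $- \frac{185929}{12} \approx -15494.0$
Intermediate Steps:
$A = -12$ ($A = \left(-6\right) 2 = -12$)
$U{\left(Y \right)} = -40 + \frac{10 Y}{3}$ ($U{\left(Y \right)} = - \frac{\left(-20\right) \left(Y - 12\right)}{6} = - \frac{\left(-20\right) \left(-12 + Y\right)}{6} = - \frac{240 - 20 Y}{6} = -40 + \frac{10 Y}{3}$)
$-15422 - U{\left(- \frac{55}{-88} - \frac{33}{-1} \right)} = -15422 - \left(-40 + \frac{10 \left(- \frac{55}{-88} - \frac{33}{-1}\right)}{3}\right) = -15422 - \left(-40 + \frac{10 \left(\left(-55\right) \left(- \frac{1}{88}\right) - -33\right)}{3}\right) = -15422 - \left(-40 + \frac{10 \left(\frac{5}{8} + 33\right)}{3}\right) = -15422 - \left(-40 + \frac{10}{3} \cdot \frac{269}{8}\right) = -15422 - \left(-40 + \frac{1345}{12}\right) = -15422 - \frac{865}{12} = - \frac{185929}{12}$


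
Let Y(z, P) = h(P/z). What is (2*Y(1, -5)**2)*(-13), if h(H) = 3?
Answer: -234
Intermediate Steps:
Y(z, P) = 3
(2*Y(1, -5)**2)*(-13) = (2*3**2)*(-13) = (2*9)*(-13) = 18*(-13) = -234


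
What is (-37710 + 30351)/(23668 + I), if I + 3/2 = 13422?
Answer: -14718/74177 ≈ -0.19842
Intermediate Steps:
I = 26841/2 (I = -3/2 + 13422 = 26841/2 ≈ 13421.)
(-37710 + 30351)/(23668 + I) = (-37710 + 30351)/(23668 + 26841/2) = -7359/74177/2 = -7359*2/74177 = -14718/74177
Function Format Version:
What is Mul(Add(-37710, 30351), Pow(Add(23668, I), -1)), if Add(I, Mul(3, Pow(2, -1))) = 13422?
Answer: Rational(-14718, 74177) ≈ -0.19842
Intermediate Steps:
I = Rational(26841, 2) (I = Add(Rational(-3, 2), 13422) = Rational(26841, 2) ≈ 13421.)
Mul(Add(-37710, 30351), Pow(Add(23668, I), -1)) = Mul(Add(-37710, 30351), Pow(Add(23668, Rational(26841, 2)), -1)) = Mul(-7359, Pow(Rational(74177, 2), -1)) = Mul(-7359, Rational(2, 74177)) = Rational(-14718, 74177)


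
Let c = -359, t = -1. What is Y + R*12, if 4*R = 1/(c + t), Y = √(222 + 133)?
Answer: -1/120 + √355 ≈ 18.833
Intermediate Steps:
Y = √355 ≈ 18.841
R = -1/1440 (R = 1/(4*(-359 - 1)) = (¼)/(-360) = (¼)*(-1/360) = -1/1440 ≈ -0.00069444)
Y + R*12 = √355 - 1/1440*12 = √355 - 1/120 = -1/120 + √355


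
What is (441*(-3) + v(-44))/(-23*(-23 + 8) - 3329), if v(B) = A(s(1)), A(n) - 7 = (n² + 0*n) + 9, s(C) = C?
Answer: 653/1492 ≈ 0.43767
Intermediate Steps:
A(n) = 16 + n² (A(n) = 7 + ((n² + 0*n) + 9) = 7 + ((n² + 0) + 9) = 7 + (n² + 9) = 7 + (9 + n²) = 16 + n²)
v(B) = 17 (v(B) = 16 + 1² = 16 + 1 = 17)
(441*(-3) + v(-44))/(-23*(-23 + 8) - 3329) = (441*(-3) + 17)/(-23*(-23 + 8) - 3329) = (-1323 + 17)/(-23*(-15) - 3329) = -1306/(345 - 3329) = -1306/(-2984) = -1306*(-1/2984) = 653/1492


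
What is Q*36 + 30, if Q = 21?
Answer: 786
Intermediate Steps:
Q*36 + 30 = 21*36 + 30 = 756 + 30 = 786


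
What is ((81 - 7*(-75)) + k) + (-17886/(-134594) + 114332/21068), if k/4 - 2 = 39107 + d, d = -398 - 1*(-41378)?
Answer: 113768010406570/354453299 ≈ 3.2097e+5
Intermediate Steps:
d = 40980 (d = -398 + 41378 = 40980)
k = 320356 (k = 8 + 4*(39107 + 40980) = 8 + 4*80087 = 8 + 320348 = 320356)
((81 - 7*(-75)) + k) + (-17886/(-134594) + 114332/21068) = ((81 - 7*(-75)) + 320356) + (-17886/(-134594) + 114332/21068) = ((81 + 525) + 320356) + (-17886*(-1/134594) + 114332*(1/21068)) = (606 + 320356) + (8943/67297 + 28583/5267) = 320962 + 1970652932/354453299 = 113768010406570/354453299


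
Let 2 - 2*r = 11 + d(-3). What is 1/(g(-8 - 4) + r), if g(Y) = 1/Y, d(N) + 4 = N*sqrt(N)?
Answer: -372/1933 - 216*I*sqrt(3)/1933 ≈ -0.19245 - 0.19355*I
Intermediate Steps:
d(N) = -4 + N**(3/2) (d(N) = -4 + N*sqrt(N) = -4 + N**(3/2))
r = -5/2 + 3*I*sqrt(3)/2 (r = 1 - (11 + (-4 + (-3)**(3/2)))/2 = 1 - (11 + (-4 - 3*I*sqrt(3)))/2 = 1 - (7 - 3*I*sqrt(3))/2 = 1 + (-7/2 + 3*I*sqrt(3)/2) = -5/2 + 3*I*sqrt(3)/2 ≈ -2.5 + 2.5981*I)
1/(g(-8 - 4) + r) = 1/(1/(-8 - 4) + (-5/2 + 3*I*sqrt(3)/2)) = 1/(1/(-12) + (-5/2 + 3*I*sqrt(3)/2)) = 1/(-1/12 + (-5/2 + 3*I*sqrt(3)/2)) = 1/(-31/12 + 3*I*sqrt(3)/2)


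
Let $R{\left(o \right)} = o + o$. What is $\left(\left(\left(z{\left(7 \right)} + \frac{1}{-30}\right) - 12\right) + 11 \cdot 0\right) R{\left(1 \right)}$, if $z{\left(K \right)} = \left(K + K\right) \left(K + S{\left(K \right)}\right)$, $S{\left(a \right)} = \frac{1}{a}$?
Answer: $\frac{2639}{15} \approx 175.93$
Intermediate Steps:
$R{\left(o \right)} = 2 o$
$z{\left(K \right)} = 2 K \left(K + \frac{1}{K}\right)$ ($z{\left(K \right)} = \left(K + K\right) \left(K + \frac{1}{K}\right) = 2 K \left(K + \frac{1}{K}\right)$)
$\left(\left(\left(z{\left(7 \right)} + \frac{1}{-30}\right) - 12\right) + 11 \cdot 0\right) R{\left(1 \right)} = \left(\left(\left(\left(2 + 2 \cdot 7^{2}\right) + \frac{1}{-30}\right) - 12\right) + 11 \cdot 0\right) 2 \cdot 1 = \left(\left(\left(\left(2 + 2 \cdot 49\right) - \frac{1}{30}\right) - 12\right) + 0\right) 2 = \left(\left(\left(\left(2 + 98\right) - \frac{1}{30}\right) - 12\right) + 0\right) 2 = \left(\left(\left(100 - \frac{1}{30}\right) - 12\right) + 0\right) 2 = \left(\left(\frac{2999}{30} - 12\right) + 0\right) 2 = \left(\frac{2639}{30} + 0\right) 2 = \frac{2639}{30} \cdot 2 = \frac{2639}{15}$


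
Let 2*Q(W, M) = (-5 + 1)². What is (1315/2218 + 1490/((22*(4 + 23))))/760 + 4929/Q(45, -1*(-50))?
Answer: 61692630239/100129392 ≈ 616.13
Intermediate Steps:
Q(W, M) = 8 (Q(W, M) = (-5 + 1)²/2 = (½)*(-4)² = (½)*16 = 8)
(1315/2218 + 1490/((22*(4 + 23))))/760 + 4929/Q(45, -1*(-50)) = (1315/2218 + 1490/((22*(4 + 23))))/760 + 4929/8 = (1315*(1/2218) + 1490/((22*27)))*(1/760) + 4929*(⅛) = (1315/2218 + 1490/594)*(1/760) + 4929/8 = (1315/2218 + 1490*(1/594))*(1/760) + 4929/8 = (1315/2218 + 745/297)*(1/760) + 4929/8 = (2042965/658746)*(1/760) + 4929/8 = 408593/100129392 + 4929/8 = 61692630239/100129392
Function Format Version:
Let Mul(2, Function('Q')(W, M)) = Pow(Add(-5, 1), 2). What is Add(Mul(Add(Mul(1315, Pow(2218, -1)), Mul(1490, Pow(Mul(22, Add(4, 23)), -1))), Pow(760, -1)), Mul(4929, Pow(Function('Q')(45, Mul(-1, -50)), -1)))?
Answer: Rational(61692630239, 100129392) ≈ 616.13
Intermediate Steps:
Function('Q')(W, M) = 8 (Function('Q')(W, M) = Mul(Rational(1, 2), Pow(Add(-5, 1), 2)) = Mul(Rational(1, 2), Pow(-4, 2)) = Mul(Rational(1, 2), 16) = 8)
Add(Mul(Add(Mul(1315, Pow(2218, -1)), Mul(1490, Pow(Mul(22, Add(4, 23)), -1))), Pow(760, -1)), Mul(4929, Pow(Function('Q')(45, Mul(-1, -50)), -1))) = Add(Mul(Add(Mul(1315, Pow(2218, -1)), Mul(1490, Pow(Mul(22, Add(4, 23)), -1))), Pow(760, -1)), Mul(4929, Pow(8, -1))) = Add(Mul(Add(Mul(1315, Rational(1, 2218)), Mul(1490, Pow(Mul(22, 27), -1))), Rational(1, 760)), Mul(4929, Rational(1, 8))) = Add(Mul(Add(Rational(1315, 2218), Mul(1490, Pow(594, -1))), Rational(1, 760)), Rational(4929, 8)) = Add(Mul(Add(Rational(1315, 2218), Mul(1490, Rational(1, 594))), Rational(1, 760)), Rational(4929, 8)) = Add(Mul(Add(Rational(1315, 2218), Rational(745, 297)), Rational(1, 760)), Rational(4929, 8)) = Add(Mul(Rational(2042965, 658746), Rational(1, 760)), Rational(4929, 8)) = Add(Rational(408593, 100129392), Rational(4929, 8)) = Rational(61692630239, 100129392)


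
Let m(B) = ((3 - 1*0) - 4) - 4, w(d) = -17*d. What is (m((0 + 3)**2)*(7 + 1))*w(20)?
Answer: 13600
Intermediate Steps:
m(B) = -5 (m(B) = ((3 + 0) - 4) - 4 = (3 - 4) - 4 = -1 - 4 = -5)
(m((0 + 3)**2)*(7 + 1))*w(20) = (-5*(7 + 1))*(-17*20) = -5*8*(-340) = -40*(-340) = 13600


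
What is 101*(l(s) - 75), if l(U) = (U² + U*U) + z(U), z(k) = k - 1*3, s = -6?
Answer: -1212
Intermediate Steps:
z(k) = -3 + k (z(k) = k - 3 = -3 + k)
l(U) = -3 + U + 2*U² (l(U) = (U² + U*U) + (-3 + U) = (U² + U²) + (-3 + U) = 2*U² + (-3 + U) = -3 + U + 2*U²)
101*(l(s) - 75) = 101*((-3 - 6 + 2*(-6)²) - 75) = 101*((-3 - 6 + 2*36) - 75) = 101*((-3 - 6 + 72) - 75) = 101*(63 - 75) = 101*(-12) = -1212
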